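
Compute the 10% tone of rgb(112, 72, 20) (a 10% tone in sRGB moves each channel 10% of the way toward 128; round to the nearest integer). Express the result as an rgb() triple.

A 10% tone moves each channel 10% toward 128:
  R: 112 + 0.1×(128−112) = 112 + 1.6 = 113.6 → 114
  G: 72 + 0.1×(128−72) = 72 + 5.6 = 77.6 → 78
  B: 20 + 0.1×(128−20) = 20 + 10.8 = 30.8 → 31

rgb(114, 78, 31)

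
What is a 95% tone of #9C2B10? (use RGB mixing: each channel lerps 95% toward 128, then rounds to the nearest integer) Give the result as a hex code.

#9C2B10 is rgb(156, 43, 16).
Lerp each channel 95% toward 128:
  R: 156 + 0.95×(128−156) = 156 − 26.6 = 129.4 → 129
  G: 43 + 0.95×(128−43) = 43 + 80.75 = 123.75 → 124
  B: 16 + 0.95×(128−16) = 16 + 106.4 = 122.4 → 122
rgb(129, 124, 122) = #817C7A.

#817C7A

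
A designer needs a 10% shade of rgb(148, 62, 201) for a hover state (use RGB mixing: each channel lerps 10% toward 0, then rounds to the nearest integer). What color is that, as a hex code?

A 10% shade moves each channel 10% toward 0:
  R: 148 + 0.1×(0−148) = 148 − 14.8 = 133.2 → 133
  G: 62 + 0.1×(0−62) = 62 − 6.2 = 55.8 → 56
  B: 201 + 0.1×(0−201) = 201 − 20.1 = 180.9 → 181
rgb(133, 56, 181) = #8538b5.

#8538b5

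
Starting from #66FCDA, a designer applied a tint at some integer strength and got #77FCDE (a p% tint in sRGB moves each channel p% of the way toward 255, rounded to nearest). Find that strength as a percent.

11%

#66FCDA is rgb(102, 252, 218); #77FCDE is rgb(119, 252, 222).
On the R channel (widest range): 119 ≈ 102 + (p/100)(255 − 102), so p ≈ 100×(119 − 102)/(255 − 102) = 1700/153 = 11.11.
p = 11 reproduces all three channels after rounding.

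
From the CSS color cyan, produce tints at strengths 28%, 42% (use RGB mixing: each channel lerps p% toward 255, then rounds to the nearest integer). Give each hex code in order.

CSS cyan is rgb(0, 255, 255).
28%: (0 + 71.4 = 71.4→71, 255→255, 255→255) → #47FFFF
42%: (0 + 107.1 = 107.1→107, 255→255, 255→255) → #6BFFFF

#47FFFF, #6BFFFF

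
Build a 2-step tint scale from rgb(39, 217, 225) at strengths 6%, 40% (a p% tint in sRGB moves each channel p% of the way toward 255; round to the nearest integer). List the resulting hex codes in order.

6%: (39 + 12.96 = 51.96→52, 217 + 2.28 = 219.28→219, 225 + 1.8 = 226.8→227) → #34DBE3
40%: (39 + 86.4 = 125.4→125, 217 + 15.2 = 232.2→232, 225 + 12 = 237→237) → #7DE8ED

#34DBE3, #7DE8ED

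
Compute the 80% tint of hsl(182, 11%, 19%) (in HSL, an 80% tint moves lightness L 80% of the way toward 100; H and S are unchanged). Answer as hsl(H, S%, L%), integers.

hsl(182, 11%, 84%)

L moves 80% from 19 toward 100: 19 + 64.8 = 83.8 → 84.
H and S are unchanged.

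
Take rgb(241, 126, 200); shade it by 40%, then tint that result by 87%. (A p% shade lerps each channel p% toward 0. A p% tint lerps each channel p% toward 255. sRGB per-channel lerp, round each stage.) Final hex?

#F1E8ED

A 40% shade moves each channel 40% toward 0:
  R: 241 + 0.4×(0−241) = 241 − 96.4 = 144.6 → 145
  G: 126 + 0.4×(0−126) = 126 − 50.4 = 75.6 → 76
  B: 200 + 0.4×(0−200) = 200 − 80 = 120 → 120
After the shade: rgb(145, 76, 120) = #914C78.
Per channel, c → c + 0.87(255 − c):
  R: 145 + 95.7 = 240.7 → 241
  G: 76 + 155.73 = 231.73 → 232
  B: 120 + 117.45 = 237.45 → 237
rgb(241, 232, 237) = #F1E8ED.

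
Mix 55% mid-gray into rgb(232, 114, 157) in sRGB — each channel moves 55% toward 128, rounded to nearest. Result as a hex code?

Per channel, c → c + 0.55(128 − c):
  R: 232 + 0.55×(128−232) = 232 − 57.2 = 174.8 → 175
  G: 114 + 7.7 = 121.7 → 122
  B: 157 + 0.55×(128−157) = 157 − 15.95 = 141.05 → 141
rgb(175, 122, 141) = #AF7A8D.

#AF7A8D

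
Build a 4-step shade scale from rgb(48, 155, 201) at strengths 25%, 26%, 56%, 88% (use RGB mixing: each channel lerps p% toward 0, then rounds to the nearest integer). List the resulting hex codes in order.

25%: (48 − 12 = 36→36, 155 − 38.75 = 116.25→116, 201 − 50.25 = 150.75→151) → #247497
26%: (48 − 12.48 = 35.52→36, 155 − 40.3 = 114.7→115, 201 − 52.26 = 148.74→149) → #247395
56%: (48 − 26.88 = 21.12→21, 155 − 86.8 = 68.2→68, 201 − 112.56 = 88.44→88) → #154458
88%: (48 − 42.24 = 5.76→6, 155 − 136.4 = 18.6→19, 201 − 176.88 = 24.12→24) → #061318

#247497, #247395, #154458, #061318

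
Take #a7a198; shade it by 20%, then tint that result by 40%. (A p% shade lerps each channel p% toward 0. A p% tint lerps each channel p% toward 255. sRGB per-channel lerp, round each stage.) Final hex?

#a7a198 is rgb(167, 161, 152).
A 20% shade moves each channel 20% toward 0:
  R: 167 + 0.2×(0−167) = 167 − 33.4 = 133.6 → 134
  G: 161 + 0.2×(0−161) = 161 − 32.2 = 128.8 → 129
  B: 152 + 0.2×(0−152) = 152 − 30.4 = 121.6 → 122
After the shade: rgb(134, 129, 122) = #86817a.
Lerp each channel 40% toward 255:
  R: 134 + 0.4×(255−134) = 134 + 48.4 = 182.4 → 182
  G: 129 + 50.4 = 179.4 → 179
  B: 122 + 0.4×(255−122) = 122 + 53.2 = 175.2 → 175
rgb(182, 179, 175) = #b6b3af.

#b6b3af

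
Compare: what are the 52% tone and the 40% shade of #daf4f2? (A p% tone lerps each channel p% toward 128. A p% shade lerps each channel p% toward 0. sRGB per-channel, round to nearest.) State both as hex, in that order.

#daf4f2 is rgb(218, 244, 242).
52% tone:
  R: 218 − 46.8 = 171.2 → 171
  G: 244 + 0.52×(128−244) = 244 − 60.32 = 183.68 → 184
  B: 242 + 0.52×(128−242) = 242 − 59.28 = 182.72 → 183
  → #abb8b7
40% shade:
  R: 218 + 0.4×(0−218) = 218 − 87.2 = 130.8 → 131
  G: 244 + 0.4×(0−244) = 244 − 97.6 = 146.4 → 146
  B: 242 − 96.8 = 145.2 → 145
  → #839291

#abb8b7, #839291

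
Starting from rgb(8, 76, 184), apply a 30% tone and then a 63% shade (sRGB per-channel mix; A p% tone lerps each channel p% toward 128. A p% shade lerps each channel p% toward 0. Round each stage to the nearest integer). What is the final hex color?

#10223e

Per channel, c → c + 0.3(128 − c):
  R: 8 + 36 = 44 → 44
  G: 76 + 15.6 = 91.6 → 92
  B: 184 − 16.8 = 167.2 → 167
After the tone: rgb(44, 92, 167) = #2c5ca7.
Lerp each channel 63% toward 0:
  R: 44 + 0.63×(0−44) = 44 − 27.72 = 16.28 → 16
  G: 92 + 0.63×(0−92) = 92 − 57.96 = 34.04 → 34
  B: 167 + 0.63×(0−167) = 167 − 105.21 = 61.79 → 62
rgb(16, 34, 62) = #10223e.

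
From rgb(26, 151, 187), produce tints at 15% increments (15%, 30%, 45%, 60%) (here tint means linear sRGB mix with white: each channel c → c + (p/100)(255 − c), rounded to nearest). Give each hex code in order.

15%: (26 + 34.35 = 60.35→60, 151 + 15.6 = 166.6→167, 187 + 10.2 = 197.2→197) → #3ca7c5
30%: (26 + 68.7 = 94.7→95, 151 + 31.2 = 182.2→182, 187 + 20.4 = 207.4→207) → #5fb6cf
45%: (26 + 103.05 = 129.05→129, 151 + 46.8 = 197.8→198, 187 + 30.6 = 217.6→218) → #81c6da
60%: (26 + 137.4 = 163.4→163, 151 + 62.4 = 213.4→213, 187 + 40.8 = 227.8→228) → #a3d5e4

#3ca7c5, #5fb6cf, #81c6da, #a3d5e4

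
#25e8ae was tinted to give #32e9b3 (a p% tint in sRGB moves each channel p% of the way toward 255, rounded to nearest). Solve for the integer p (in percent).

#25e8ae is rgb(37, 232, 174); #32e9b3 is rgb(50, 233, 179).
On the R channel (widest range): 50 ≈ 37 + (p/100)(255 − 37), so p ≈ 100×(50 − 37)/(255 − 37) = 1300/218 = 5.96.
p = 6 reproduces all three channels after rounding.

6%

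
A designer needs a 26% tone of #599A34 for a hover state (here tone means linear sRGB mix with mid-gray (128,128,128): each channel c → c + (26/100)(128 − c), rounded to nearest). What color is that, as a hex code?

#599A34 is rgb(89, 154, 52).
A 26% tone moves each channel 26% toward 128:
  R: 89 + 0.26×(128−89) = 89 + 10.14 = 99.14 → 99
  G: 154 − 6.76 = 147.24 → 147
  B: 52 + 19.76 = 71.76 → 72
rgb(99, 147, 72) = #639348.

#639348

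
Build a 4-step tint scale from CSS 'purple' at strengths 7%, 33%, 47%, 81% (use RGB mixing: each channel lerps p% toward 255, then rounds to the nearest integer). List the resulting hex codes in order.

#891289, #aa54aa, #bc78bc, #e7cfe7

CSS purple is rgb(128, 0, 128).
7%: (128 + 8.89 = 136.89→137, 0 + 17.85 = 17.85→18, 128 + 8.89 = 136.89→137) → #891289
33%: (128 + 41.91 = 169.91→170, 0 + 84.15 = 84.15→84, 128 + 41.91 = 169.91→170) → #aa54aa
47%: (128 + 59.69 = 187.69→188, 0 + 119.85 = 119.85→120, 128 + 59.69 = 187.69→188) → #bc78bc
81%: (128 + 102.87 = 230.87→231, 0 + 206.55 = 206.55→207, 128 + 102.87 = 230.87→231) → #e7cfe7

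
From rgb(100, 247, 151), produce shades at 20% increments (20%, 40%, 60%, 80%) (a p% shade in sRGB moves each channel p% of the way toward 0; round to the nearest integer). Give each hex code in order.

20%: (100 − 20 = 80→80, 247 − 49.4 = 197.6→198, 151 − 30.2 = 120.8→121) → #50C679
40%: (100 − 40 = 60→60, 247 − 98.8 = 148.2→148, 151 − 60.4 = 90.6→91) → #3C945B
60%: (100 − 60 = 40→40, 247 − 148.2 = 98.8→99, 151 − 90.6 = 60.4→60) → #28633C
80%: (100 − 80 = 20→20, 247 − 197.6 = 49.4→49, 151 − 120.8 = 30.2→30) → #14311E

#50C679, #3C945B, #28633C, #14311E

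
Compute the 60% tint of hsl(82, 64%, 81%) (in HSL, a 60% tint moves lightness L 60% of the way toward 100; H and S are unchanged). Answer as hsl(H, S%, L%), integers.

hsl(82, 64%, 92%)

L moves 60% from 81 toward 100: 81 + 11.4 = 92.4 → 92.
H and S are unchanged.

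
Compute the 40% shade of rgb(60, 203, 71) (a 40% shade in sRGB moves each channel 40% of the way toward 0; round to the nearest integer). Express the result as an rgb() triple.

rgb(36, 122, 43)

Per channel, c → c + 0.4(0 − c):
  R: 60 + 0.4×(0−60) = 60 − 24 = 36 → 36
  G: 203 + 0.4×(0−203) = 203 − 81.2 = 121.8 → 122
  B: 71 − 28.4 = 42.6 → 43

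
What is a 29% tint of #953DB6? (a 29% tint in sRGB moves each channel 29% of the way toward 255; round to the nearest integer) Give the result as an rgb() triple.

#953DB6 is rgb(149, 61, 182).
Lerp each channel 29% toward 255:
  R: 149 + 30.74 = 179.74 → 180
  G: 61 + 56.26 = 117.26 → 117
  B: 182 + 0.29×(255−182) = 182 + 21.17 = 203.17 → 203

rgb(180, 117, 203)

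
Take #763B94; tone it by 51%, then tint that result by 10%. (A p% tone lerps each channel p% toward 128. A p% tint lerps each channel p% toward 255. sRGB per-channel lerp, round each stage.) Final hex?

#886E96

#763B94 is rgb(118, 59, 148).
A 51% tone moves each channel 51% toward 128:
  R: 118 + 0.51×(128−118) = 118 + 5.1 = 123.1 → 123
  G: 59 + 35.19 = 94.19 → 94
  B: 148 + 0.51×(128−148) = 148 − 10.2 = 137.8 → 138
After the tone: rgb(123, 94, 138) = #7B5E8A.
A 10% tint moves each channel 10% toward 255:
  R: 123 + 0.1×(255−123) = 123 + 13.2 = 136.2 → 136
  G: 94 + 0.1×(255−94) = 94 + 16.1 = 110.1 → 110
  B: 138 + 11.7 = 149.7 → 150
rgb(136, 110, 150) = #886E96.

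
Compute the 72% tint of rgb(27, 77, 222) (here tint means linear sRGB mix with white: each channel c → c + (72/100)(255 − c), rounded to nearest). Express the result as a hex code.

Per channel, c → c + 0.72(255 − c):
  R: 27 + 0.72×(255−27) = 27 + 164.16 = 191.16 → 191
  G: 77 + 128.16 = 205.16 → 205
  B: 222 + 0.72×(255−222) = 222 + 23.76 = 245.76 → 246
rgb(191, 205, 246) = #bfcdf6.

#bfcdf6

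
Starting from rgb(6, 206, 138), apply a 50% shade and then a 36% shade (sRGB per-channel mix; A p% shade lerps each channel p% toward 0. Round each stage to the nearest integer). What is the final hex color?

Lerp each channel 50% toward 0:
  R: 6 + 0.5×(0−6) = 6 − 3 = 3 → 3
  G: 206 + 0.5×(0−206) = 206 − 103 = 103 → 103
  B: 138 + 0.5×(0−138) = 138 − 69 = 69 → 69
After the shade: rgb(3, 103, 69) = #036745.
A 36% shade moves each channel 36% toward 0:
  R: 3 − 1.08 = 1.92 → 2
  G: 103 + 0.36×(0−103) = 103 − 37.08 = 65.92 → 66
  B: 69 + 0.36×(0−69) = 69 − 24.84 = 44.16 → 44
rgb(2, 66, 44) = #02422C.

#02422C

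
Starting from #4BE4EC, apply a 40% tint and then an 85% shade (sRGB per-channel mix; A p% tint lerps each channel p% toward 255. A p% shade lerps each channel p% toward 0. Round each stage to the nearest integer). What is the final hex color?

#4BE4EC is rgb(75, 228, 236).
Per channel, c → c + 0.4(255 − c):
  R: 75 + 0.4×(255−75) = 75 + 72 = 147 → 147
  G: 228 + 10.8 = 238.8 → 239
  B: 236 + 0.4×(255−236) = 236 + 7.6 = 243.6 → 244
After the tint: rgb(147, 239, 244) = #93EFF4.
An 85% shade moves each channel 85% toward 0:
  R: 147 + 0.85×(0−147) = 147 − 124.95 = 22.05 → 22
  G: 239 + 0.85×(0−239) = 239 − 203.15 = 35.85 → 36
  B: 244 + 0.85×(0−244) = 244 − 207.4 = 36.6 → 37
rgb(22, 36, 37) = #162425.

#162425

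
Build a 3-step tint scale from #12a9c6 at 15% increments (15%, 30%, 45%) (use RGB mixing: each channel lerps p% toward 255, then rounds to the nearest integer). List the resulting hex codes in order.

#36b6cf, #59c3d7, #7dd0e0

#12a9c6 is rgb(18, 169, 198).
15%: (18 + 35.55 = 53.55→54, 169 + 12.9 = 181.9→182, 198 + 8.55 = 206.55→207) → #36b6cf
30%: (18 + 71.1 = 89.1→89, 169 + 25.8 = 194.8→195, 198 + 17.1 = 215.1→215) → #59c3d7
45%: (18 + 106.65 = 124.65→125, 169 + 38.7 = 207.7→208, 198 + 25.65 = 223.65→224) → #7dd0e0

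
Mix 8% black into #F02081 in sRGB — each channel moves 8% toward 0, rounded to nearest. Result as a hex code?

#DD1D77

#F02081 is rgb(240, 32, 129).
An 8% shade moves each channel 8% toward 0:
  R: 240 + 0.08×(0−240) = 240 − 19.2 = 220.8 → 221
  G: 32 + 0.08×(0−32) = 32 − 2.56 = 29.44 → 29
  B: 129 + 0.08×(0−129) = 129 − 10.32 = 118.68 → 119
rgb(221, 29, 119) = #DD1D77.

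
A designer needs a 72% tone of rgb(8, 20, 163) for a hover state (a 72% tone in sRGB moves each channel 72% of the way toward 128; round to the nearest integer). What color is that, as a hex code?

Lerp each channel 72% toward 128:
  R: 8 + 0.72×(128−8) = 8 + 86.4 = 94.4 → 94
  G: 20 + 77.76 = 97.76 → 98
  B: 163 + 0.72×(128−163) = 163 − 25.2 = 137.8 → 138
rgb(94, 98, 138) = #5E628A.

#5E628A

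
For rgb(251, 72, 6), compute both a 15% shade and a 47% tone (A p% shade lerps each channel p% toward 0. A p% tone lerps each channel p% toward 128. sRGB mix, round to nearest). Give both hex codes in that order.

#D53D05, #C1623F

15% shade:
  R: 251 − 37.65 = 213.35 → 213
  G: 72 + 0.15×(0−72) = 72 − 10.8 = 61.2 → 61
  B: 6 − 0.9 = 5.1 → 5
  → #D53D05
47% tone:
  R: 251 + 0.47×(128−251) = 251 − 57.81 = 193.19 → 193
  G: 72 + 26.32 = 98.32 → 98
  B: 6 + 0.47×(128−6) = 6 + 57.34 = 63.34 → 63
  → #C1623F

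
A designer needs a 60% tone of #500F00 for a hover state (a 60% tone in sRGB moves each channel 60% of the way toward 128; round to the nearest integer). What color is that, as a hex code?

#6D534D

#500F00 is rgb(80, 15, 0).
A 60% tone moves each channel 60% toward 128:
  R: 80 + 0.6×(128−80) = 80 + 28.8 = 108.8 → 109
  G: 15 + 67.8 = 82.8 → 83
  B: 0 + 0.6×(128−0) = 0 + 76.8 = 76.8 → 77
rgb(109, 83, 77) = #6D534D.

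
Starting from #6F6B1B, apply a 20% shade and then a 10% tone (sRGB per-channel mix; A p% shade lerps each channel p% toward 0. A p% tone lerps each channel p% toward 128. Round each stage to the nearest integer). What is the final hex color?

#5D5A21

#6F6B1B is rgb(111, 107, 27).
Lerp each channel 20% toward 0:
  R: 111 − 22.2 = 88.8 → 89
  G: 107 + 0.2×(0−107) = 107 − 21.4 = 85.6 → 86
  B: 27 + 0.2×(0−27) = 27 − 5.4 = 21.6 → 22
After the shade: rgb(89, 86, 22) = #595616.
Lerp each channel 10% toward 128:
  R: 89 + 0.1×(128−89) = 89 + 3.9 = 92.9 → 93
  G: 86 + 0.1×(128−86) = 86 + 4.2 = 90.2 → 90
  B: 22 + 0.1×(128−22) = 22 + 10.6 = 32.6 → 33
rgb(93, 90, 33) = #5D5A21.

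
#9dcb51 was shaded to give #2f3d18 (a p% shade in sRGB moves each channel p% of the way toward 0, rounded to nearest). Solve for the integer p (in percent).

#9dcb51 is rgb(157, 203, 81); #2f3d18 is rgb(47, 61, 24).
On the G channel (widest range): 61 ≈ 203 + (p/100)(0 − 203), so p ≈ 100×(61 − 203)/(0 − 203) = -14200/-203 = 69.95.
p = 70 reproduces all three channels after rounding.

70%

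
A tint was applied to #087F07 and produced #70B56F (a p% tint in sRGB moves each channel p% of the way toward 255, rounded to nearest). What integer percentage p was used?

42%

#087F07 is rgb(8, 127, 7); #70B56F is rgb(112, 181, 111).
On the B channel (widest range): 111 ≈ 7 + (p/100)(255 − 7), so p ≈ 100×(111 − 7)/(255 − 7) = 10400/248 = 41.94.
p = 42 reproduces all three channels after rounding.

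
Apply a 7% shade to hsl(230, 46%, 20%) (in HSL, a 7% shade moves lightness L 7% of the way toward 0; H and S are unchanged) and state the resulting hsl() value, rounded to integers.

L moves 7% from 20 toward 0: 20 − 1.4 = 18.6 → 19.
H and S are unchanged.

hsl(230, 46%, 19%)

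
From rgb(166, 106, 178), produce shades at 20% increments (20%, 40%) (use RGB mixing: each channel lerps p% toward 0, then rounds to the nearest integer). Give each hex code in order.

#85558E, #64406B

20%: (166 − 33.2 = 132.8→133, 106 − 21.2 = 84.8→85, 178 − 35.6 = 142.4→142) → #85558E
40%: (166 − 66.4 = 99.6→100, 106 − 42.4 = 63.6→64, 178 − 71.2 = 106.8→107) → #64406B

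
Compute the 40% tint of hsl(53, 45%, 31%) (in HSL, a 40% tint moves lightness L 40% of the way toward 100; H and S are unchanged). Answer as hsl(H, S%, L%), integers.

L moves 40% from 31 toward 100: 31 + 27.6 = 58.6 → 59.
H and S are unchanged.

hsl(53, 45%, 59%)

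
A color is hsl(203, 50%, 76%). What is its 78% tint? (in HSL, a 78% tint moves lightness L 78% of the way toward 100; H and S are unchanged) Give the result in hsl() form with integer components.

hsl(203, 50%, 95%)

L moves 78% from 76 toward 100: 76 + 18.72 = 94.72 → 95.
H and S are unchanged.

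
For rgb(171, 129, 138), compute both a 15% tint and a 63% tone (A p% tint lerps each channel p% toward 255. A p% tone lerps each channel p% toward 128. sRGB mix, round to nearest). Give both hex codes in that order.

#b8949c, #908084

15% tint:
  R: 171 + 0.15×(255−171) = 171 + 12.6 = 183.6 → 184
  G: 129 + 18.9 = 147.9 → 148
  B: 138 + 0.15×(255−138) = 138 + 17.55 = 155.55 → 156
  → #b8949c
63% tone:
  R: 171 + 0.63×(128−171) = 171 − 27.09 = 143.91 → 144
  G: 129 + 0.63×(128−129) = 129 − 0.63 = 128.37 → 128
  B: 138 + 0.63×(128−138) = 138 − 6.3 = 131.7 → 132
  → #908084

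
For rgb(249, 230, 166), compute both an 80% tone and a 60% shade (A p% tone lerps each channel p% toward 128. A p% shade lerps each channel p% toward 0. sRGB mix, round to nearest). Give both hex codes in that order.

80% tone:
  R: 249 − 96.8 = 152.2 → 152
  G: 230 + 0.8×(128−230) = 230 − 81.6 = 148.4 → 148
  B: 166 + 0.8×(128−166) = 166 − 30.4 = 135.6 → 136
  → #989488
60% shade:
  R: 249 + 0.6×(0−249) = 249 − 149.4 = 99.6 → 100
  G: 230 − 138 = 92 → 92
  B: 166 + 0.6×(0−166) = 166 − 99.6 = 66.4 → 66
  → #645C42

#989488, #645C42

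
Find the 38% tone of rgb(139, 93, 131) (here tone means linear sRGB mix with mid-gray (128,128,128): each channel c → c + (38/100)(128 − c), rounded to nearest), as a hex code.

#876a82

Lerp each channel 38% toward 128:
  R: 139 + 0.38×(128−139) = 139 − 4.18 = 134.82 → 135
  G: 93 + 0.38×(128−93) = 93 + 13.3 = 106.3 → 106
  B: 131 − 1.14 = 129.86 → 130
rgb(135, 106, 130) = #876a82.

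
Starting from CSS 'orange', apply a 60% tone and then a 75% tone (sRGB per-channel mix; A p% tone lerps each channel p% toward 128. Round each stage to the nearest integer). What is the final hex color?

CSS orange is rgb(255, 165, 0).
Per channel, c → c + 0.6(128 − c):
  R: 255 + 0.6×(128−255) = 255 − 76.2 = 178.8 → 179
  G: 165 + 0.6×(128−165) = 165 − 22.2 = 142.8 → 143
  B: 0 + 76.8 = 76.8 → 77
After the tone: rgb(179, 143, 77) = #b38f4d.
Lerp each channel 75% toward 128:
  R: 179 − 38.25 = 140.75 → 141
  G: 143 + 0.75×(128−143) = 143 − 11.25 = 131.75 → 132
  B: 77 + 0.75×(128−77) = 77 + 38.25 = 115.25 → 115
rgb(141, 132, 115) = #8d8473.

#8d8473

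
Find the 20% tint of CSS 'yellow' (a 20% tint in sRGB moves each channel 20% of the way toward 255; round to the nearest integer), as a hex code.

#ffff33

CSS yellow is rgb(255, 255, 0).
Lerp each channel 20% toward 255:
  R: 255 + 0.2×(255−255) = 255 + 0 = 255 → 255
  G: 255 + 0 = 255 → 255
  B: 0 + 0.2×(255−0) = 0 + 51 = 51 → 51
rgb(255, 255, 51) = #ffff33.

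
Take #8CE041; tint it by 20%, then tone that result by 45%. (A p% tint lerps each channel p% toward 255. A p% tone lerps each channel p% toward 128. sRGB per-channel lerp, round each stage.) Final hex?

#8CE041 is rgb(140, 224, 65).
A 20% tint moves each channel 20% toward 255:
  R: 140 + 23 = 163 → 163
  G: 224 + 0.2×(255−224) = 224 + 6.2 = 230.2 → 230
  B: 65 + 0.2×(255−65) = 65 + 38 = 103 → 103
After the tint: rgb(163, 230, 103) = #A3E667.
A 45% tone moves each channel 45% toward 128:
  R: 163 − 15.75 = 147.25 → 147
  G: 230 − 45.9 = 184.1 → 184
  B: 103 + 0.45×(128−103) = 103 + 11.25 = 114.25 → 114
rgb(147, 184, 114) = #93B872.

#93B872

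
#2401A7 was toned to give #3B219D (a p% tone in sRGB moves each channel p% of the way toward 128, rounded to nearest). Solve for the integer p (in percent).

#2401A7 is rgb(36, 1, 167); #3B219D is rgb(59, 33, 157).
On the G channel (widest range): 33 ≈ 1 + (p/100)(128 − 1), so p ≈ 100×(33 − 1)/(128 − 1) = 3200/127 = 25.20.
p = 25 reproduces all three channels after rounding.

25%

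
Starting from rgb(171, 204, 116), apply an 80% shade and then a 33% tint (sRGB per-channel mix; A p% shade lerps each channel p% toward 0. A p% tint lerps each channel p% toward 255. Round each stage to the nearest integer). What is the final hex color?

#6b7064

Lerp each channel 80% toward 0:
  R: 171 + 0.8×(0−171) = 171 − 136.8 = 34.2 → 34
  G: 204 + 0.8×(0−204) = 204 − 163.2 = 40.8 → 41
  B: 116 + 0.8×(0−116) = 116 − 92.8 = 23.2 → 23
After the shade: rgb(34, 41, 23) = #222917.
A 33% tint moves each channel 33% toward 255:
  R: 34 + 72.93 = 106.93 → 107
  G: 41 + 0.33×(255−41) = 41 + 70.62 = 111.62 → 112
  B: 23 + 76.56 = 99.56 → 100
rgb(107, 112, 100) = #6b7064.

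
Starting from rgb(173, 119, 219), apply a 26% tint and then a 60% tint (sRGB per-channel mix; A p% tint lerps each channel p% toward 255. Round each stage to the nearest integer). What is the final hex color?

#E7D7F4

Per channel, c → c + 0.26(255 − c):
  R: 173 + 0.26×(255−173) = 173 + 21.32 = 194.32 → 194
  G: 119 + 0.26×(255−119) = 119 + 35.36 = 154.36 → 154
  B: 219 + 9.36 = 228.36 → 228
After the tint: rgb(194, 154, 228) = #C29AE4.
Lerp each channel 60% toward 255:
  R: 194 + 0.6×(255−194) = 194 + 36.6 = 230.6 → 231
  G: 154 + 0.6×(255−154) = 154 + 60.6 = 214.6 → 215
  B: 228 + 16.2 = 244.2 → 244
rgb(231, 215, 244) = #E7D7F4.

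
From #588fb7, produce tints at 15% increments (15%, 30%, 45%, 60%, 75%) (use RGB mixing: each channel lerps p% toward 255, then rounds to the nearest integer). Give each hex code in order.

#71a0c2, #8ab1cd, #a3c1d7, #bcd2e2, #d5e3ed

#588fb7 is rgb(88, 143, 183).
15%: (88 + 25.05 = 113.05→113, 143 + 16.8 = 159.8→160, 183 + 10.8 = 193.8→194) → #71a0c2
30%: (88 + 50.1 = 138.1→138, 143 + 33.6 = 176.6→177, 183 + 21.6 = 204.6→205) → #8ab1cd
45%: (88 + 75.15 = 163.15→163, 143 + 50.4 = 193.4→193, 183 + 32.4 = 215.4→215) → #a3c1d7
60%: (88 + 100.2 = 188.2→188, 143 + 67.2 = 210.2→210, 183 + 43.2 = 226.2→226) → #bcd2e2
75%: (88 + 125.25 = 213.25→213, 143 + 84 = 227→227, 183 + 54 = 237→237) → #d5e3ed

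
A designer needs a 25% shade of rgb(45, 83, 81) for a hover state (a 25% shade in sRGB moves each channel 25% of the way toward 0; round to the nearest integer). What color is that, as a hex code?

A 25% shade moves each channel 25% toward 0:
  R: 45 − 11.25 = 33.75 → 34
  G: 83 + 0.25×(0−83) = 83 − 20.75 = 62.25 → 62
  B: 81 + 0.25×(0−81) = 81 − 20.25 = 60.75 → 61
rgb(34, 62, 61) = #223e3d.

#223e3d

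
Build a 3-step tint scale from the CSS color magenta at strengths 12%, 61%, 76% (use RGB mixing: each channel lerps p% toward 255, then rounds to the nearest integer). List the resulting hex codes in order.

CSS magenta is rgb(255, 0, 255).
12%: (255→255, 0 + 30.6 = 30.6→31, 255→255) → #FF1FFF
61%: (255→255, 0 + 155.55 = 155.55→156, 255→255) → #FF9CFF
76%: (255→255, 0 + 193.8 = 193.8→194, 255→255) → #FFC2FF

#FF1FFF, #FF9CFF, #FFC2FF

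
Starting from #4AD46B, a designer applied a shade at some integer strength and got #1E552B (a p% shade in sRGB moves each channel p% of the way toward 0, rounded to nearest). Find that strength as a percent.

#4AD46B is rgb(74, 212, 107); #1E552B is rgb(30, 85, 43).
On the G channel (widest range): 85 ≈ 212 + (p/100)(0 − 212), so p ≈ 100×(85 − 212)/(0 − 212) = -12700/-212 = 59.91.
p = 60 reproduces all three channels after rounding.

60%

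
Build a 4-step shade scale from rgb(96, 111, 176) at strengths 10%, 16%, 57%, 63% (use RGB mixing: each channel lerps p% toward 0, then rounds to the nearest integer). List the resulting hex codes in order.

#56649e, #515d94, #29304c, #242941

10%: (96 − 9.6 = 86.4→86, 111 − 11.1 = 99.9→100, 176 − 17.6 = 158.4→158) → #56649e
16%: (96 − 15.36 = 80.64→81, 111 − 17.76 = 93.24→93, 176 − 28.16 = 147.84→148) → #515d94
57%: (96 − 54.72 = 41.28→41, 111 − 63.27 = 47.73→48, 176 − 100.32 = 75.68→76) → #29304c
63%: (96 − 60.48 = 35.52→36, 111 − 69.93 = 41.07→41, 176 − 110.88 = 65.12→65) → #242941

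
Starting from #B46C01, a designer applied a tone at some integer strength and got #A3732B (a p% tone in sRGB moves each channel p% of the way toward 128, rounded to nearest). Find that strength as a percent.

33%

#B46C01 is rgb(180, 108, 1); #A3732B is rgb(163, 115, 43).
On the B channel (widest range): 43 ≈ 1 + (p/100)(128 − 1), so p ≈ 100×(43 − 1)/(128 − 1) = 4200/127 = 33.07.
p = 33 reproduces all three channels after rounding.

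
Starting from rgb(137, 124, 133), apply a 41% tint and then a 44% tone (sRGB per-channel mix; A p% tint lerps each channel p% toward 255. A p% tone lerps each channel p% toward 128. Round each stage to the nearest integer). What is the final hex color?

Lerp each channel 41% toward 255:
  R: 137 + 0.41×(255−137) = 137 + 48.38 = 185.38 → 185
  G: 124 + 53.71 = 177.71 → 178
  B: 133 + 50.02 = 183.02 → 183
After the tint: rgb(185, 178, 183) = #b9b2b7.
A 44% tone moves each channel 44% toward 128:
  R: 185 − 25.08 = 159.92 → 160
  G: 178 + 0.44×(128−178) = 178 − 22 = 156 → 156
  B: 183 + 0.44×(128−183) = 183 − 24.2 = 158.8 → 159
rgb(160, 156, 159) = #a09c9f.

#a09c9f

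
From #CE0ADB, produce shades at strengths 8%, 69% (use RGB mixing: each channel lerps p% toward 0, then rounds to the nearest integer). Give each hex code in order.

#BE09C9, #400344

#CE0ADB is rgb(206, 10, 219).
8%: (206 − 16.48 = 189.52→190, 10 − 0.8 = 9.2→9, 219 − 17.52 = 201.48→201) → #BE09C9
69%: (206 − 142.14 = 63.86→64, 10 − 6.9 = 3.1→3, 219 − 151.11 = 67.89→68) → #400344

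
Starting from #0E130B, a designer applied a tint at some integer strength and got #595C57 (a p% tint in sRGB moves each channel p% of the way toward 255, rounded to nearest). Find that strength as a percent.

#0E130B is rgb(14, 19, 11); #595C57 is rgb(89, 92, 87).
On the B channel (widest range): 87 ≈ 11 + (p/100)(255 − 11), so p ≈ 100×(87 − 11)/(255 − 11) = 7600/244 = 31.15.
p = 31 reproduces all three channels after rounding.

31%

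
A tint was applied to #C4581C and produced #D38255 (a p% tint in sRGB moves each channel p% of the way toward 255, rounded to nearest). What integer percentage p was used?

#C4581C is rgb(196, 88, 28); #D38255 is rgb(211, 130, 85).
On the B channel (widest range): 85 ≈ 28 + (p/100)(255 − 28), so p ≈ 100×(85 − 28)/(255 − 28) = 5700/227 = 25.11.
p = 25 reproduces all three channels after rounding.

25%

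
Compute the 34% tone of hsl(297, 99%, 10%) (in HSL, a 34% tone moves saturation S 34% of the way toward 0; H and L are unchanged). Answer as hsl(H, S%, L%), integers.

hsl(297, 65%, 10%)

S moves 34% from 99 toward 0: 99 − 33.66 = 65.34 → 65.
H and L are unchanged.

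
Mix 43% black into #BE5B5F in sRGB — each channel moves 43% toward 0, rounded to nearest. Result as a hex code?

#6C3436

#BE5B5F is rgb(190, 91, 95).
A 43% shade moves each channel 43% toward 0:
  R: 190 − 81.7 = 108.3 → 108
  G: 91 + 0.43×(0−91) = 91 − 39.13 = 51.87 → 52
  B: 95 + 0.43×(0−95) = 95 − 40.85 = 54.15 → 54
rgb(108, 52, 54) = #6C3436.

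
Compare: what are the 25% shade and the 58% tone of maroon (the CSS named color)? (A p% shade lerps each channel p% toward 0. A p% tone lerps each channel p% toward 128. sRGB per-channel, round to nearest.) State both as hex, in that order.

#600000, #804A4A

CSS maroon is rgb(128, 0, 0).
25% shade:
  R: 128 + 0.25×(0−128) = 128 − 32 = 96 → 96
  G: 0 + 0.25×(0−0) = 0 + 0 = 0 → 0
  B: 0 + 0.25×(0−0) = 0 + 0 = 0 → 0
  → #600000
58% tone:
  R: 128 + 0.58×(128−128) = 128 + 0 = 128 → 128
  G: 0 + 74.24 = 74.24 → 74
  B: 0 + 0.58×(128−0) = 0 + 74.24 = 74.24 → 74
  → #804A4A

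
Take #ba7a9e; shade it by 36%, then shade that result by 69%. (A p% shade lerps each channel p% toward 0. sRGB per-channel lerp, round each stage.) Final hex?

#ba7a9e is rgb(186, 122, 158).
Per channel, c → c + 0.36(0 − c):
  R: 186 − 66.96 = 119.04 → 119
  G: 122 + 0.36×(0−122) = 122 − 43.92 = 78.08 → 78
  B: 158 − 56.88 = 101.12 → 101
After the shade: rgb(119, 78, 101) = #774e65.
Lerp each channel 69% toward 0:
  R: 119 + 0.69×(0−119) = 119 − 82.11 = 36.89 → 37
  G: 78 + 0.69×(0−78) = 78 − 53.82 = 24.18 → 24
  B: 101 − 69.69 = 31.31 → 31
rgb(37, 24, 31) = #25181f.

#25181f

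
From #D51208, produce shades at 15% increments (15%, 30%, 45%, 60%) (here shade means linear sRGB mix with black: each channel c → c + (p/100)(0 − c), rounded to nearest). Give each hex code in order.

#D51208 is rgb(213, 18, 8).
15%: (213 − 31.95 = 181.05→181, 18 − 2.7 = 15.3→15, 8 − 1.2 = 6.8→7) → #B50F07
30%: (213 − 63.9 = 149.1→149, 18 − 5.4 = 12.6→13, 8 − 2.4 = 5.6→6) → #950D06
45%: (213 − 95.85 = 117.15→117, 18 − 8.1 = 9.9→10, 8 − 3.6 = 4.4→4) → #750A04
60%: (213 − 127.8 = 85.2→85, 18 − 10.8 = 7.2→7, 8 − 4.8 = 3.2→3) → #550703

#B50F07, #950D06, #750A04, #550703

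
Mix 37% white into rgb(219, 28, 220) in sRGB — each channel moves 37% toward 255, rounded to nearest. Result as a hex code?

#E870E9

Lerp each channel 37% toward 255:
  R: 219 + 13.32 = 232.32 → 232
  G: 28 + 0.37×(255−28) = 28 + 83.99 = 111.99 → 112
  B: 220 + 12.95 = 232.95 → 233
rgb(232, 112, 233) = #E870E9.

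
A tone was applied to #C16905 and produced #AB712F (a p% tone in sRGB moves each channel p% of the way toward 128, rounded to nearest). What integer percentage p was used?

#C16905 is rgb(193, 105, 5); #AB712F is rgb(171, 113, 47).
On the B channel (widest range): 47 ≈ 5 + (p/100)(128 − 5), so p ≈ 100×(47 − 5)/(128 − 5) = 4200/123 = 34.15.
p = 34 reproduces all three channels after rounding.

34%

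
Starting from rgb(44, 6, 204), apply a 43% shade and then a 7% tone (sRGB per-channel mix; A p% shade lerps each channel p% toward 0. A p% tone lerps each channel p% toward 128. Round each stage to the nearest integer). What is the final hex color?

Per channel, c → c + 0.43(0 − c):
  R: 44 − 18.92 = 25.08 → 25
  G: 6 + 0.43×(0−6) = 6 − 2.58 = 3.42 → 3
  B: 204 + 0.43×(0−204) = 204 − 87.72 = 116.28 → 116
After the shade: rgb(25, 3, 116) = #190374.
A 7% tone moves each channel 7% toward 128:
  R: 25 + 0.07×(128−25) = 25 + 7.21 = 32.21 → 32
  G: 3 + 0.07×(128−3) = 3 + 8.75 = 11.75 → 12
  B: 116 + 0.07×(128−116) = 116 + 0.84 = 116.84 → 117
rgb(32, 12, 117) = #200c75.

#200c75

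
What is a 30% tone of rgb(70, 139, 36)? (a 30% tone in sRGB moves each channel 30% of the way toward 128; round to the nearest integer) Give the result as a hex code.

#578840

Lerp each channel 30% toward 128:
  R: 70 + 0.3×(128−70) = 70 + 17.4 = 87.4 → 87
  G: 139 + 0.3×(128−139) = 139 − 3.3 = 135.7 → 136
  B: 36 + 0.3×(128−36) = 36 + 27.6 = 63.6 → 64
rgb(87, 136, 64) = #578840.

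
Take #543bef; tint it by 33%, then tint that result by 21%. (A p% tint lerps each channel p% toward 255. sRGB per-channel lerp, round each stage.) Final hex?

#543bef is rgb(84, 59, 239).
A 33% tint moves each channel 33% toward 255:
  R: 84 + 0.33×(255−84) = 84 + 56.43 = 140.43 → 140
  G: 59 + 0.33×(255−59) = 59 + 64.68 = 123.68 → 124
  B: 239 + 5.28 = 244.28 → 244
After the tint: rgb(140, 124, 244) = #8c7cf4.
Lerp each channel 21% toward 255:
  R: 140 + 0.21×(255−140) = 140 + 24.15 = 164.15 → 164
  G: 124 + 0.21×(255−124) = 124 + 27.51 = 151.51 → 152
  B: 244 + 0.21×(255−244) = 244 + 2.31 = 246.31 → 246
rgb(164, 152, 246) = #a498f6.

#a498f6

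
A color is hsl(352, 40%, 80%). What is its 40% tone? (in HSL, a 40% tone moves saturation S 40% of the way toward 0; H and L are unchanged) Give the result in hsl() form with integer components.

S moves 40% from 40 toward 0: 40 − 16 = 24 → 24.
H and L are unchanged.

hsl(352, 24%, 80%)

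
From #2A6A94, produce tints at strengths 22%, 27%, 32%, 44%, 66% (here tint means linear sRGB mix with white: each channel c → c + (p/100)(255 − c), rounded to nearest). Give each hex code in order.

#598BAC, #6492B1, #6E9AB6, #88ACC3, #B7CCDB

#2A6A94 is rgb(42, 106, 148).
22%: (42 + 46.86 = 88.86→89, 106 + 32.78 = 138.78→139, 148 + 23.54 = 171.54→172) → #598BAC
27%: (42 + 57.51 = 99.51→100, 106 + 40.23 = 146.23→146, 148 + 28.89 = 176.89→177) → #6492B1
32%: (42 + 68.16 = 110.16→110, 106 + 47.68 = 153.68→154, 148 + 34.24 = 182.24→182) → #6E9AB6
44%: (42 + 93.72 = 135.72→136, 106 + 65.56 = 171.56→172, 148 + 47.08 = 195.08→195) → #88ACC3
66%: (42 + 140.58 = 182.58→183, 106 + 98.34 = 204.34→204, 148 + 70.62 = 218.62→219) → #B7CCDB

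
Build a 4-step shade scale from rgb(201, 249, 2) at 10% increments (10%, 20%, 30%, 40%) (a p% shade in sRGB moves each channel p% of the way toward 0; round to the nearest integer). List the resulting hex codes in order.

10%: (201 − 20.1 = 180.9→181, 249 − 24.9 = 224.1→224, 2→2) → #b5e002
20%: (201 − 40.2 = 160.8→161, 249 − 49.8 = 199.2→199, 2→2) → #a1c702
30%: (201 − 60.3 = 140.7→141, 249 − 74.7 = 174.3→174, 2 − 0.6 = 1.4→1) → #8dae01
40%: (201 − 80.4 = 120.6→121, 249 − 99.6 = 149.4→149, 2 − 0.8 = 1.2→1) → #799501

#b5e002, #a1c702, #8dae01, #799501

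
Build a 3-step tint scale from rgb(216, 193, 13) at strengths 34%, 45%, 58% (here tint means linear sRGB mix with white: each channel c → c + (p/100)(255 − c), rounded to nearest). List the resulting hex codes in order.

#e5d65f, #eadd7a, #efe599

34%: (216 + 13.26 = 229.26→229, 193 + 21.08 = 214.08→214, 13 + 82.28 = 95.28→95) → #e5d65f
45%: (216 + 17.55 = 233.55→234, 193 + 27.9 = 220.9→221, 13 + 108.9 = 121.9→122) → #eadd7a
58%: (216 + 22.62 = 238.62→239, 193 + 35.96 = 228.96→229, 13 + 140.36 = 153.36→153) → #efe599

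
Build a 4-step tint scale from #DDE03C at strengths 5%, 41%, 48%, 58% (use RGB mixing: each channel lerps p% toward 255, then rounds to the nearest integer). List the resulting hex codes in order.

#DFE246, #EBED8C, #EDEF9A, #F1F2AD

#DDE03C is rgb(221, 224, 60).
5%: (221 + 1.7 = 222.7→223, 224 + 1.55 = 225.55→226, 60 + 9.75 = 69.75→70) → #DFE246
41%: (221 + 13.94 = 234.94→235, 224 + 12.71 = 236.71→237, 60 + 79.95 = 139.95→140) → #EBED8C
48%: (221 + 16.32 = 237.32→237, 224 + 14.88 = 238.88→239, 60 + 93.6 = 153.6→154) → #EDEF9A
58%: (221 + 19.72 = 240.72→241, 224 + 17.98 = 241.98→242, 60 + 113.1 = 173.1→173) → #F1F2AD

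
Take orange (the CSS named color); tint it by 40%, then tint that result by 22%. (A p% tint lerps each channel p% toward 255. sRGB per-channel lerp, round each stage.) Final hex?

#FFD588

CSS orange is rgb(255, 165, 0).
A 40% tint moves each channel 40% toward 255:
  R: 255 + 0.4×(255−255) = 255 + 0 = 255 → 255
  G: 165 + 0.4×(255−165) = 165 + 36 = 201 → 201
  B: 0 + 0.4×(255−0) = 0 + 102 = 102 → 102
After the tint: rgb(255, 201, 102) = #FFC966.
Lerp each channel 22% toward 255:
  R: 255 + 0 = 255 → 255
  G: 201 + 0.22×(255−201) = 201 + 11.88 = 212.88 → 213
  B: 102 + 0.22×(255−102) = 102 + 33.66 = 135.66 → 136
rgb(255, 213, 136) = #FFD588.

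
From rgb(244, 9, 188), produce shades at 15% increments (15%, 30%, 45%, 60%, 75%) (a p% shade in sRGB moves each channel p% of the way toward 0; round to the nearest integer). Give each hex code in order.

15%: (244 − 36.6 = 207.4→207, 9 − 1.35 = 7.65→8, 188 − 28.2 = 159.8→160) → #cf08a0
30%: (244 − 73.2 = 170.8→171, 9 − 2.7 = 6.3→6, 188 − 56.4 = 131.6→132) → #ab0684
45%: (244 − 109.8 = 134.2→134, 9 − 4.05 = 4.95→5, 188 − 84.6 = 103.4→103) → #860567
60%: (244 − 146.4 = 97.6→98, 9 − 5.4 = 3.6→4, 188 − 112.8 = 75.2→75) → #62044b
75%: (244 − 183 = 61→61, 9 − 6.75 = 2.25→2, 188 − 141 = 47→47) → #3d022f

#cf08a0, #ab0684, #860567, #62044b, #3d022f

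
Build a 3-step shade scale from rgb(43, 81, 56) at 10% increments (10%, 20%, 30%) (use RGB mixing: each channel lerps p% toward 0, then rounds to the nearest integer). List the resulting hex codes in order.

#274932, #22412D, #1E3927

10%: (43 − 4.3 = 38.7→39, 81 − 8.1 = 72.9→73, 56 − 5.6 = 50.4→50) → #274932
20%: (43 − 8.6 = 34.4→34, 81 − 16.2 = 64.8→65, 56 − 11.2 = 44.8→45) → #22412D
30%: (43 − 12.9 = 30.1→30, 81 − 24.3 = 56.7→57, 56 − 16.8 = 39.2→39) → #1E3927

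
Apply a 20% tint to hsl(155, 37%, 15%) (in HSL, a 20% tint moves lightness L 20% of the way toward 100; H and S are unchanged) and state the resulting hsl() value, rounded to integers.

L moves 20% from 15 toward 100: 15 + 17 = 32 → 32.
H and S are unchanged.

hsl(155, 37%, 32%)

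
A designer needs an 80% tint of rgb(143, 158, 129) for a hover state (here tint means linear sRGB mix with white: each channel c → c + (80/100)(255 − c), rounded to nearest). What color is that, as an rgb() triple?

rgb(233, 236, 230)

Per channel, c → c + 0.8(255 − c):
  R: 143 + 0.8×(255−143) = 143 + 89.6 = 232.6 → 233
  G: 158 + 77.6 = 235.6 → 236
  B: 129 + 0.8×(255−129) = 129 + 100.8 = 229.8 → 230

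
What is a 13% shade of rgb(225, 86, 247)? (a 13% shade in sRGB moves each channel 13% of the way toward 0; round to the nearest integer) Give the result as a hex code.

Lerp each channel 13% toward 0:
  R: 225 + 0.13×(0−225) = 225 − 29.25 = 195.75 → 196
  G: 86 + 0.13×(0−86) = 86 − 11.18 = 74.82 → 75
  B: 247 + 0.13×(0−247) = 247 − 32.11 = 214.89 → 215
rgb(196, 75, 215) = #C44BD7.

#C44BD7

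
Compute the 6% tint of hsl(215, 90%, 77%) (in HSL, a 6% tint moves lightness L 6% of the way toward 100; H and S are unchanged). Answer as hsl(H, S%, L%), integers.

L moves 6% from 77 toward 100: 77 + 1.38 = 78.38 → 78.
H and S are unchanged.

hsl(215, 90%, 78%)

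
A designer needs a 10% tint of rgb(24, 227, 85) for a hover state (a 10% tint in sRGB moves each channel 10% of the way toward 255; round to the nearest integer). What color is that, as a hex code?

#2fe666

Per channel, c → c + 0.1(255 − c):
  R: 24 + 0.1×(255−24) = 24 + 23.1 = 47.1 → 47
  G: 227 + 0.1×(255−227) = 227 + 2.8 = 229.8 → 230
  B: 85 + 0.1×(255−85) = 85 + 17 = 102 → 102
rgb(47, 230, 102) = #2fe666.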